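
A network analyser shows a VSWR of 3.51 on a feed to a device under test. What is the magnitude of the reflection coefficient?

|Γ| = (S − 1)/(S + 1) = (3.51 − 1)/(3.51 + 1) = 2.51/4.51

|Γ| ≈ 0.557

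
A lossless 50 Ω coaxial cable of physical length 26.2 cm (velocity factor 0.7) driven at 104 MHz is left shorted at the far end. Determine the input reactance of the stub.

X_in ≈ 53.1 Ω (inductive)

λ = v/f = 0.7·c / 104 MHz = 2.02 m
βl = 2π·l/λ = 2π × 0.13 = 46.7°
tan(βl) = 1.06
For a shorted stub, Z_in = jZ_0·tan(βl)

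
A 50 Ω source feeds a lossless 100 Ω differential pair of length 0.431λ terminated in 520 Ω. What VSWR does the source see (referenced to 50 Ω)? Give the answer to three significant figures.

VSWR ≈ 9.06

βl = 2π × 0.431 = 155°
tan(βl) = -0.463
Z_in = Z_0·(Z_L + jZ_0·tanβl)/(Z_0 + jZ_L·tanβl) = 92.9 + j177 Ω
Γ_s = (Z_in − Z_s)/(Z_in + Z_s) = (42.9 + j177)/(143 + j177), |Γ_s| = 0.801
VSWR = (1 + |Γ_s|)/(1 − |Γ_s|)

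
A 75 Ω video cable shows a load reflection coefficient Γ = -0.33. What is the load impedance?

Z_L = Z_0·(1 + Γ)/(1 − Γ) = 75·(0.67)/(1.33)

Z_L ≈ 37.8 Ω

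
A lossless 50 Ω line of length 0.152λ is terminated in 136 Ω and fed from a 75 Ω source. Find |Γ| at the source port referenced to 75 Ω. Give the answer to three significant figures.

|Γ| ≈ 0.543

βl = 2π × 0.152 = 54.7°
tan(βl) = 1.41
Z_in = Z_0·(Z_L + jZ_0·tanβl)/(Z_0 + jZ_L·tanβl) = 25.8 − j28.7 Ω
Γ_s = (Z_in − Z_s)/(Z_in + Z_s) = (-49.2 − j28.7)/(101 − j28.7), |Γ_s| = 0.543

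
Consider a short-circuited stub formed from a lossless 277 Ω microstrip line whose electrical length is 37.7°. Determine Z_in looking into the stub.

Z_in ≈ +j214 Ω

tan(βl) = 0.773
For a short-circuited stub, Z_in = jZ_0·tan(βl)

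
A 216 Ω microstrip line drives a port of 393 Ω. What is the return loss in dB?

Γ = (393 − 216)/(393 + 216) = 0.291
RL = −20·log₁₀|Γ| = −20·log₁₀(0.291)

RL ≈ 10.7 dB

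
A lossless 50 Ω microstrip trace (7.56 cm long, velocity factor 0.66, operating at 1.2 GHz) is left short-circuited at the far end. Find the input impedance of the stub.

λ = v/f = 0.66·c / 1.2 GHz = 0.165 m
βl = 2π·l/λ = 2π × 0.458 = 165°
tan(βl) = -0.269
For a short-circuited stub, Z_in = jZ_0·tan(βl)

Z_in ≈ −j13.4 Ω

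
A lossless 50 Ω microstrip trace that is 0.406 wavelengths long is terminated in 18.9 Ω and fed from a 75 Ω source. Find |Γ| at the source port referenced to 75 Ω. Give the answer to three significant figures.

βl = 2π × 0.406 = 146°
tan(βl) = -0.67
Z_in = Z_0·(Z_L + jZ_0·tanβl)/(Z_0 + jZ_L·tanβl) = 25.7 − j27 Ω
Γ_s = (Z_in − Z_s)/(Z_in + Z_s) = (-49.3 − j27)/(101 − j27), |Γ_s| = 0.539

|Γ| ≈ 0.539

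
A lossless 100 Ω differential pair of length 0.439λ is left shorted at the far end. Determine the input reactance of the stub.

X_in ≈ -40.3 Ω (capacitive)

βl = 2π × 0.439 = 158°
tan(βl) = -0.403
For a shorted stub, Z_in = jZ_0·tan(βl)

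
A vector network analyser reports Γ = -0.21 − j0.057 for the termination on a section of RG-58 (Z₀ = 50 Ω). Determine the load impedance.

Z_L ≈ 32.5 − j3.88 Ω

Z_L = Z_0·(1 + Γ)/(1 − Γ) = 50·(0.79 − j0.057)/(1.21 + j0.057)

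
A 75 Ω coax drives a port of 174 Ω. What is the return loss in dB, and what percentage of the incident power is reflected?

RL ≈ 8.01 dB; 15.8% of incident power reflected

Γ = (174 − 75)/(174 + 75) = 0.398
RL = −20·log₁₀(0.398) = 8.01 dB
P_refl/P_inc = |Γ|² = 0.158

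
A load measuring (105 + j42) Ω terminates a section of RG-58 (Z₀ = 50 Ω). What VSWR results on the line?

VSWR ≈ 2.51

Γ = (Z_L − Z_0)/(Z_L + Z_0) = (55 + j42)/(155 + j42)
|Γ| = 69.2/161 = 0.431
VSWR = (1 + |Γ|)/(1 − |Γ|) = 1.43/0.569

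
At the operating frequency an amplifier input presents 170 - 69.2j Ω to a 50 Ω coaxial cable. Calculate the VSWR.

Γ = (Z_L − Z_0)/(Z_L + Z_0) = (120 − j69.2)/(220 − j69.2)
|Γ| = 139/231 = 0.601
VSWR = (1 + |Γ|)/(1 − |Γ|) = 1.6/0.399

VSWR ≈ 4.01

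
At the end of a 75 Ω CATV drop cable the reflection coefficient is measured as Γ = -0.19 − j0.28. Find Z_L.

Z_L ≈ 44.4 − j28.1 Ω

Z_L = Z_0·(1 + Γ)/(1 − Γ) = 75·(0.81 − j0.28)/(1.19 + j0.28)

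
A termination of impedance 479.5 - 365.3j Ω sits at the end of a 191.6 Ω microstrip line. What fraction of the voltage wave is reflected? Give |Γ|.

|Γ| ≈ 0.609

Γ = (Z_L − Z_0)/(Z_L + Z_0) = (287.9 − j365.3)/(671.1 − j365.3)
|Γ| = 465/764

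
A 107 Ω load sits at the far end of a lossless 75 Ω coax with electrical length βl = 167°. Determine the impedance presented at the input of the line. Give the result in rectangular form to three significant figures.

tan(βl) = tan(167°) = -0.231
Z_in = Z_0·(Z_L + jZ_0·tanβl)/(Z_0 + jZ_L·tanβl)
     = 75·(107 − j17.3)/(75 − j24.7)

Z_in ≈ 102 + j16.2 Ω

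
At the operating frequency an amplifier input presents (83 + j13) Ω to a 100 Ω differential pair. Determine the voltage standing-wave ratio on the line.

VSWR ≈ 1.26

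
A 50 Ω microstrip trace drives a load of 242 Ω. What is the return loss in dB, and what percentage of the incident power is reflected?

RL ≈ 3.64 dB; 43.2% of incident power reflected

Γ = (242 − 50)/(242 + 50) = 0.658
RL = −20·log₁₀(0.658) = 3.64 dB
P_refl/P_inc = |Γ|² = 0.432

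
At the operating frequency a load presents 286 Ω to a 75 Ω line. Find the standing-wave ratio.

Γ = (286 − 75)/(286 + 75) = 0.584
VSWR = (1 + 0.584)/(1 − 0.584)

VSWR ≈ 3.81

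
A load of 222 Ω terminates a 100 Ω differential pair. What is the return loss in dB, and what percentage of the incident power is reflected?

Γ = (222 − 100)/(222 + 100) = 0.379
RL = −20·log₁₀(0.379) = 8.43 dB
P_refl/P_inc = |Γ|² = 0.144

RL ≈ 8.43 dB; 14.4% of incident power reflected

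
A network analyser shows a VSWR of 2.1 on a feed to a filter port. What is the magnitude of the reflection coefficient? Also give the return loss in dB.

|Γ| = (S − 1)/(S + 1) = (2.1 − 1)/(2.1 + 1) = 1.1/3.1
RL = −20·log₁₀|Γ| = −20·log₁₀(0.355)

|Γ| ≈ 0.355; return loss ≈ 9 dB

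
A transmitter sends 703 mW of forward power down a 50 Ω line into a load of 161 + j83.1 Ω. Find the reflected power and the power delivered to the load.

|Γ| = |(111 + j83.1)/(211 + j83.1)| = 0.611
|Γ|² = 0.374
P_refl = |Γ|²·P_inc = 263 mW, P_del = (1 − |Γ|²)·P_inc = 440 mW

P_reflected ≈ 263 mW; P_delivered ≈ 440 mW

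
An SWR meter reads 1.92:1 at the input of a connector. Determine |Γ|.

|Γ| ≈ 0.315

|Γ| = (S − 1)/(S + 1) = (1.92 − 1)/(1.92 + 1) = 0.92/2.92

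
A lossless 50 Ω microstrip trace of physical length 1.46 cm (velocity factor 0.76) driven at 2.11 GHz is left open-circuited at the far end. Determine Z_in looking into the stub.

Z_in ≈ −j44 Ω

λ = v/f = 0.76·c / 2.11 GHz = 0.108 m
βl = 2π·l/λ = 2π × 0.135 = 48.6°
tan(βl) = 1.14
For an open-circuited stub, Z_in = −jZ_0·cot(βl) = −jZ_0/tan(βl)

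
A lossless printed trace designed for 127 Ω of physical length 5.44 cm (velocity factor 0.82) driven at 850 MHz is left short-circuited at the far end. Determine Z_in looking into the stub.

Z_in ≈ +j309 Ω

λ = v/f = 0.82·c / 850 MHz = 0.289 m
βl = 2π·l/λ = 2π × 0.188 = 67.7°
tan(βl) = 2.43
For a short-circuited stub, Z_in = jZ_0·tan(βl)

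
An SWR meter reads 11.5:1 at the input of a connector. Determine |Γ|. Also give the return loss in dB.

|Γ| ≈ 0.84; return loss ≈ 1.51 dB

|Γ| = (S − 1)/(S + 1) = (11.5 − 1)/(11.5 + 1) = 10.5/12.5
RL = −20·log₁₀|Γ| = −20·log₁₀(0.84)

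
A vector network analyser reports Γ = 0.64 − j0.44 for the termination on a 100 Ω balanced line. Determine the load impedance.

Z_L = Z_0·(1 + Γ)/(1 − Γ) = 100·(1.64 − j0.44)/(0.36 + j0.44)

Z_L ≈ 123 − j272 Ω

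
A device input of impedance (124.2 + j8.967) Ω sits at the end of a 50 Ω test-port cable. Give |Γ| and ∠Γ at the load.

Γ = (Z_L − Z_0)/(Z_L + Z_0) = (74.2 + j8.967)/(174.2 + j8.967)
|Γ| = 74.7/174 = 0.428

Γ ≈ 0.428 ∠ 3.94°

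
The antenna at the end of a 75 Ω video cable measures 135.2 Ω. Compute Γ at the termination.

Γ = 0.286

Γ = (Z_L − Z_0)/(Z_L + Z_0) = (135.2 − 75)/(135.2 + 75) = 60.2/210.2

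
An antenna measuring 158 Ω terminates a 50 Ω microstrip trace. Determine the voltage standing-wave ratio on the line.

VSWR ≈ 3.16

For a purely resistive load, VSWR = R_L/Z_0 or Z_0/R_L (whichever > 1) = 158/50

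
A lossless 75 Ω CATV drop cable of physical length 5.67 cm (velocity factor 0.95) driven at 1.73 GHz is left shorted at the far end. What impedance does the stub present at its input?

λ = v/f = 0.95·c / 1.73 GHz = 0.165 m
βl = 2π·l/λ = 2π × 0.344 = 124°
tan(βl) = -1.49
For a shorted stub, Z_in = jZ_0·tan(βl)

Z_in ≈ −j112 Ω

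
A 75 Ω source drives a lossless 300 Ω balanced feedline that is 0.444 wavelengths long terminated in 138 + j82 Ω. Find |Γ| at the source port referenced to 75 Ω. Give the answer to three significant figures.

βl = 2π × 0.444 = 160°
tan(βl) = -0.367
Z_in = Z_0·(Z_L + jZ_0·tanβl)/(Z_0 + jZ_L·tanβl) = 126 − j6.18 Ω
Γ_s = (Z_in − Z_s)/(Z_in + Z_s) = (51.4 − j6.18)/(201 − j6.18), |Γ_s| = 0.257

|Γ| ≈ 0.257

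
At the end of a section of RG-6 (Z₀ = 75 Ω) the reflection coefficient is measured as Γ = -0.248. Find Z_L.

Z_L = Z_0·(1 + Γ)/(1 − Γ) = 75·(0.752)/(1.25)

Z_L ≈ 45.2 Ω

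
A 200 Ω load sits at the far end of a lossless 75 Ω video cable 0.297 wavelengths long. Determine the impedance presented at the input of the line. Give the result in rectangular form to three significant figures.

βl = 2π × 0.297 = 107°
tan(βl) = tan(107°) = -3.29
Z_in = Z_0·(Z_L + jZ_0·tanβl)/(Z_0 + jZ_L·tanβl)
     = 75·(200 − j247)/(75 − j657)

Z_in ≈ 30.3 + j19.4 Ω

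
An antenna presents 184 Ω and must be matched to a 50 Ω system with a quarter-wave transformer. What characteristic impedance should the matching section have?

Z_qwt ≈ 95.9 Ω

Z_qwt = √(Z_0·R_L) = √(50 × 184) = √9200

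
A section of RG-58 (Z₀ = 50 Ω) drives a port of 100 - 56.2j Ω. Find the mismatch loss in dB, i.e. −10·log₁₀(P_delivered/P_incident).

mismatch loss ≈ 1.08 dB

Γ = (50 − j56.2)/(150 − j56.2), |Γ| = 0.47
|Γ|² = 0.221, so P_del/P_inc = 1 − |Γ|² = 0.779
ML = −10·log₁₀(1 − |Γ|²)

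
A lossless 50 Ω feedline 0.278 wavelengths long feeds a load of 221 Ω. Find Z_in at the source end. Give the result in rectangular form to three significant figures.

Z_in ≈ 11.7 + j8.42 Ω

βl = 2π × 0.278 = 100°
tan(βl) = tan(100°) = -5.63
Z_in = Z_0·(Z_L + jZ_0·tanβl)/(Z_0 + jZ_L·tanβl)
     = 50·(221 − j281)/(50 − j1240)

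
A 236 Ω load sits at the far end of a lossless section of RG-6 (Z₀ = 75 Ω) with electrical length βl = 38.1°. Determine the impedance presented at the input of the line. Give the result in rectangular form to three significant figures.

Z_in ≈ 53.8 − j73.9 Ω

tan(βl) = tan(38.1°) = 0.784
Z_in = Z_0·(Z_L + jZ_0·tanβl)/(Z_0 + jZ_L·tanβl)
     = 75·(236 + j58.8)/(75 + j185)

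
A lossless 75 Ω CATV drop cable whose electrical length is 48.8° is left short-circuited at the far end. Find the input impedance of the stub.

Z_in ≈ +j85.7 Ω

tan(βl) = 1.14
For a short-circuited stub, Z_in = jZ_0·tan(βl)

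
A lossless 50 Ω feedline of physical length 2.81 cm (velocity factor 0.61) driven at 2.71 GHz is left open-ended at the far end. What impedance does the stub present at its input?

Z_in ≈ +j85.9 Ω

λ = v/f = 0.61·c / 2.71 GHz = 0.0675 m
βl = 2π·l/λ = 2π × 0.416 = 150°
tan(βl) = -0.582
For an open-ended stub, Z_in = −jZ_0·cot(βl) = −jZ_0/tan(βl)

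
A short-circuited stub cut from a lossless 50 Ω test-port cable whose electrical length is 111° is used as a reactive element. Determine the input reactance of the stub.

tan(βl) = -2.61
For a short-circuited stub, Z_in = jZ_0·tan(βl)

X_in ≈ -130 Ω (capacitive)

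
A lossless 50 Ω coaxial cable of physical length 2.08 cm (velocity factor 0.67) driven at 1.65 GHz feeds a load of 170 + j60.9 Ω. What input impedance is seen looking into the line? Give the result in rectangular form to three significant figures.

Z_in ≈ 18.3 − j30.8 Ω

λ = v/f = 0.67·c / 1.65 GHz = 0.122 m
βl = 2π·l/λ = 2π × 0.171 = 61.5°
tan(βl) = tan(61.5°) = 1.84
Z_in = Z_0·(Z_L + jZ_0·tanβl)/(Z_0 + jZ_L·tanβl)
     = 50·(170 + j153)/(-62 + j313)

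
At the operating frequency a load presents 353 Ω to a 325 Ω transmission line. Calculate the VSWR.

Γ = (353 − 325)/(353 + 325) = 0.0413
VSWR = (1 + 0.0413)/(1 − 0.0413)

VSWR ≈ 1.09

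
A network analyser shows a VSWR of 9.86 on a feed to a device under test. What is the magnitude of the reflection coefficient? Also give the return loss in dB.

|Γ| = (S − 1)/(S + 1) = (9.86 − 1)/(9.86 + 1) = 8.86/10.9
RL = −20·log₁₀|Γ| = −20·log₁₀(0.816)

|Γ| ≈ 0.816; return loss ≈ 1.77 dB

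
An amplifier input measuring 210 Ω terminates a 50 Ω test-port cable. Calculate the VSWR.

VSWR ≈ 4.2

For a purely resistive load, VSWR = R_L/Z_0 or Z_0/R_L (whichever > 1) = 210/50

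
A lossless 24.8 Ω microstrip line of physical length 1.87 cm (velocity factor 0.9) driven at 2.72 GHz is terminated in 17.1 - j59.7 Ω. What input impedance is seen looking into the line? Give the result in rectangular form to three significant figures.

λ = v/f = 0.9·c / 2.72 GHz = 0.0993 m
βl = 2π·l/λ = 2π × 0.188 = 67.8°
tan(βl) = tan(67.8°) = 2.45
Z_in = Z_0·(Z_L + jZ_0·tanβl)/(Z_0 + jZ_L·tanβl)
     = 24.8·(17.1 + j1.13)/(171 + j41.9)

Z_in ≈ 2.37 − j0.418 Ω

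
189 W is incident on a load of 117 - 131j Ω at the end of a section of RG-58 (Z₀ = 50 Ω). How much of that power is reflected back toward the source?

P_reflected ≈ 90.8 W

|Γ| = |(67 − j131)/(167 − j131)| = 0.693
|Γ|² = 0.481
P_refl = |Γ|²·P_inc = 90.8 W, P_del = (1 − |Γ|²)·P_inc = 98.2 W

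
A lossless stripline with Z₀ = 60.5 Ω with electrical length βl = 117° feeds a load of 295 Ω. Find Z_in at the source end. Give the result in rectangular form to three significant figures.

Z_in ≈ 15.5 + j29.2 Ω

tan(βl) = tan(117°) = -1.96
Z_in = Z_0·(Z_L + jZ_0·tanβl)/(Z_0 + jZ_L·tanβl)
     = 60.5·(295 − j119)/(60.5 − j579)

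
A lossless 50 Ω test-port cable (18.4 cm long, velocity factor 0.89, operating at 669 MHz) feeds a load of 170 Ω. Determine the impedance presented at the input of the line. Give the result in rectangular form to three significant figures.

Z_in ≈ 105 + j76.6 Ω

λ = v/f = 0.89·c / 669 MHz = 0.399 m
βl = 2π·l/λ = 2π × 0.461 = 166°
tan(βl) = tan(166°) = -0.25
Z_in = Z_0·(Z_L + jZ_0·tanβl)/(Z_0 + jZ_L·tanβl)
     = 50·(170 − j12.5)/(50 − j42.5)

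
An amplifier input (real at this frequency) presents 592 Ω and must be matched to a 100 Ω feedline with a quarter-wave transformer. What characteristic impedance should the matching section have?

Z_qwt ≈ 243 Ω

Z_qwt = √(Z_0·R_L) = √(100 × 592) = √59200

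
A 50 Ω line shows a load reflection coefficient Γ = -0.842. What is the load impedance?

Z_L ≈ 4.29 Ω

Z_L = Z_0·(1 + Γ)/(1 − Γ) = 50·(0.158)/(1.84)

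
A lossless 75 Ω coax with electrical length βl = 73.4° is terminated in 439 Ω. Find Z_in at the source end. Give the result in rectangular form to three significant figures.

tan(βl) = tan(73.4°) = 3.35
Z_in = Z_0·(Z_L + jZ_0·tanβl)/(Z_0 + jZ_L·tanβl)
     = 75·(439 + j252)/(75 + j1470)

Z_in ≈ 13.9 − j21.6 Ω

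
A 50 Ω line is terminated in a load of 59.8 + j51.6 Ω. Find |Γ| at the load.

|Γ| ≈ 0.433

Γ = (Z_L − Z_0)/(Z_L + Z_0) = (9.8 + j51.6)/(109.8 + j51.6)
|Γ| = 52.5/121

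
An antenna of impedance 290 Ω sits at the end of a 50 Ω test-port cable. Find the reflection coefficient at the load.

Γ = (Z_L − Z_0)/(Z_L + Z_0) = (290 − 50)/(290 + 50) = 240/340

Γ = 0.706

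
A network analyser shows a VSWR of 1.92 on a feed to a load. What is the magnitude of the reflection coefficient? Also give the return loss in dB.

|Γ| = (S − 1)/(S + 1) = (1.92 − 1)/(1.92 + 1) = 0.92/2.92
RL = −20·log₁₀|Γ| = −20·log₁₀(0.315)

|Γ| ≈ 0.315; return loss ≈ 10 dB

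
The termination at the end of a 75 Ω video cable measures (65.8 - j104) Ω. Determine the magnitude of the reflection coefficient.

Γ = (Z_L − Z_0)/(Z_L + Z_0) = (-9.2 − j104)/(140.8 − j104)
|Γ| = 104/175

|Γ| ≈ 0.596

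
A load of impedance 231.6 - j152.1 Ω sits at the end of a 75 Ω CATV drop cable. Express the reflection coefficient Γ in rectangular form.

Γ ≈ 0.607 − j0.195

Γ = (Z_L − Z_0)/(Z_L + Z_0) = (156.6 − j152.1)/(306.6 − j152.1)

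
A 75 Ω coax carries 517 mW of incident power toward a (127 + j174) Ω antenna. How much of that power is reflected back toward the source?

P_reflected ≈ 240 mW

|Γ| = |(52 + j174)/(202 + j174)| = 0.681
|Γ|² = 0.464
P_refl = |Γ|²·P_inc = 240 mW, P_del = (1 − |Γ|²)·P_inc = 277 mW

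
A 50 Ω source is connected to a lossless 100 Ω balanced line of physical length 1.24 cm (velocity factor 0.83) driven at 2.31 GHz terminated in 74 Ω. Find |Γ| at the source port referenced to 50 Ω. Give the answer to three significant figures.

|Γ| ≈ 0.35

λ = v/f = 0.83·c / 2.31 GHz = 0.108 m
βl = 2π·l/λ = 2π × 0.115 = 41.4°
tan(βl) = 0.882
Z_in = Z_0·(Z_L + jZ_0·tanβl)/(Z_0 + jZ_L·tanβl) = 92.3 + j28 Ω
Γ_s = (Z_in − Z_s)/(Z_in + Z_s) = (42.3 + j28)/(142 + j28), |Γ_s| = 0.35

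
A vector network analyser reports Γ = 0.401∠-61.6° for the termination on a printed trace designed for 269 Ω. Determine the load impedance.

Z_L ≈ 290 − j244 Ω

Z_L = Z_0·(1 + Γ)/(1 − Γ) = 269·(1.19 − j0.353)/(0.809 + j0.353)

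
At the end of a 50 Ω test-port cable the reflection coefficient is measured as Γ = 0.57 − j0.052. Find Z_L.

Z_L = Z_0·(1 + Γ)/(1 − Γ) = 50·(1.57 − j0.052)/(0.43 + j0.052)

Z_L ≈ 179 − j27.7 Ω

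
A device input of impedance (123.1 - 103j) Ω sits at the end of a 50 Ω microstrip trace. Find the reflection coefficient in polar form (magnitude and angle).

Γ ≈ 0.627 ∠ -23.9°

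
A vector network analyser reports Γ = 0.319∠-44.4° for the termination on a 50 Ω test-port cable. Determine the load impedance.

Z_L ≈ 69.5 − j34.6 Ω

Z_L = Z_0·(1 + Γ)/(1 − Γ) = 50·(1.23 − j0.223)/(0.772 + j0.223)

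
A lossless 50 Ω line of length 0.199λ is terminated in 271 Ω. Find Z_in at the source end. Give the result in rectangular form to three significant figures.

βl = 2π × 0.199 = 71.6°
tan(βl) = tan(71.6°) = 3.01
Z_in = Z_0·(Z_L + jZ_0·tanβl)/(Z_0 + jZ_L·tanβl)
     = 50·(271 + j151)/(50 + j817)

Z_in ≈ 10.2 − j16 Ω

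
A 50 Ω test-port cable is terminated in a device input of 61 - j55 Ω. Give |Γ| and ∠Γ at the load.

Γ = (Z_L − Z_0)/(Z_L + Z_0) = (11 − j55)/(111 − j55)
|Γ| = 56.1/124 = 0.453

Γ ≈ 0.453 ∠ -52.3°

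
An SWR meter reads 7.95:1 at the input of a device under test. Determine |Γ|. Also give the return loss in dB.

|Γ| ≈ 0.777; return loss ≈ 2.2 dB

|Γ| = (S − 1)/(S + 1) = (7.95 − 1)/(7.95 + 1) = 6.95/8.95
RL = −20·log₁₀|Γ| = −20·log₁₀(0.777)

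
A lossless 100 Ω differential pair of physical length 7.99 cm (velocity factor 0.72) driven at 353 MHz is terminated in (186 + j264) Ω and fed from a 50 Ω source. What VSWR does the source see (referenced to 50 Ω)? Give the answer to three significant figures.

λ = v/f = 0.72·c / 353 MHz = 0.612 m
βl = 2π·l/λ = 2π × 0.131 = 47°
tan(βl) = 1.07
Z_in = Z_0·(Z_L + jZ_0·tanβl)/(Z_0 + jZ_L·tanβl) = 54.5 − j143 Ω
Γ_s = (Z_in − Z_s)/(Z_in + Z_s) = (4.53 − j143)/(105 − j143), |Γ_s| = 0.808
VSWR = (1 + |Γ_s|)/(1 − |Γ_s|)

VSWR ≈ 9.43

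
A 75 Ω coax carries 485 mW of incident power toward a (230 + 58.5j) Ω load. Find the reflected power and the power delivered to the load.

|Γ| = |(155 + j58.5)/(305 + j58.5)| = 0.533
|Γ|² = 0.285
P_refl = |Γ|²·P_inc = 138 mW, P_del = (1 − |Γ|²)·P_inc = 347 mW

P_reflected ≈ 138 mW; P_delivered ≈ 347 mW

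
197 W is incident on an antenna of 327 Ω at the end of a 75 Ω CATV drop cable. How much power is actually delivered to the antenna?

Γ = (327 − 75)/(327 + 75) = 0.627
|Γ|² = 0.393
P_refl = |Γ|²·P_inc = 77.4 W, P_del = (1 − |Γ|²)·P_inc = 120 W

P_delivered ≈ 120 W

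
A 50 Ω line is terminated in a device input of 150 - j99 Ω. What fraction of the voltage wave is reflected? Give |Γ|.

|Γ| ≈ 0.631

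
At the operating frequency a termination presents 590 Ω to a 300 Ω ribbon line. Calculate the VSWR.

VSWR ≈ 1.97

For a purely resistive load, VSWR = R_L/Z_0 or Z_0/R_L (whichever > 1) = 590/300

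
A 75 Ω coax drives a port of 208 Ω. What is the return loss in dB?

RL ≈ 6.56 dB

Γ = (208 − 75)/(208 + 75) = 0.47
RL = −20·log₁₀|Γ| = −20·log₁₀(0.47)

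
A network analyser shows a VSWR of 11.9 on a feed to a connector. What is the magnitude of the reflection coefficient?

|Γ| ≈ 0.845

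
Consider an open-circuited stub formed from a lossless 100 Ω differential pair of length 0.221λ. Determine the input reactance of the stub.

βl = 2π × 0.221 = 79.6°
tan(βl) = 5.43
For an open-circuited stub, Z_in = −jZ_0·cot(βl) = −jZ_0/tan(βl)

X_in ≈ -18.4 Ω (capacitive)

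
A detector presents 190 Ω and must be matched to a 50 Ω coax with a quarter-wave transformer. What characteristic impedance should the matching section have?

Z_qwt ≈ 97.5 Ω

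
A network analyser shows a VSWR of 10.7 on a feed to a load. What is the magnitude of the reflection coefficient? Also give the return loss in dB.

|Γ| ≈ 0.829; return loss ≈ 1.63 dB

|Γ| = (S − 1)/(S + 1) = (10.7 − 1)/(10.7 + 1) = 9.7/11.7
RL = −20·log₁₀|Γ| = −20·log₁₀(0.829)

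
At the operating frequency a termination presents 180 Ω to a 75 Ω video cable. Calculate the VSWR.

Γ = (180 − 75)/(180 + 75) = 0.412
VSWR = (1 + 0.412)/(1 − 0.412)

VSWR ≈ 2.4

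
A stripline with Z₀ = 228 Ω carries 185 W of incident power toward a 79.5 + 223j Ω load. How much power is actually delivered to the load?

P_delivered ≈ 93 W

|Γ| = |(-148.5 + j223)/(307.5 + j223)| = 0.705
|Γ|² = 0.497
P_refl = |Γ|²·P_inc = 92 W, P_del = (1 − |Γ|²)·P_inc = 93 W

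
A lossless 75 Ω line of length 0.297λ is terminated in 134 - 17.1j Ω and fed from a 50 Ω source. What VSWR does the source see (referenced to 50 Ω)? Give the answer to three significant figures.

βl = 2π × 0.297 = 107°
tan(βl) = -3.29
Z_in = Z_0·(Z_L + jZ_0·tanβl)/(Z_0 + jZ_L·tanβl) = 45.8 + j20.9 Ω
Γ_s = (Z_in − Z_s)/(Z_in + Z_s) = (-4.22 + j20.9)/(95.8 + j20.9), |Γ_s| = 0.217
VSWR = (1 + |Γ_s|)/(1 − |Γ_s|)

VSWR ≈ 1.55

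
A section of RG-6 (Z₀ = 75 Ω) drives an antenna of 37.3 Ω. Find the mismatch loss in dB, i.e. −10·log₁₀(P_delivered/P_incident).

mismatch loss ≈ 0.519 dB

Γ = (37.3 − 75)/(37.3 + 75) = -0.336
|Γ|² = 0.113, so P_del/P_inc = 1 − |Γ|² = 0.887
ML = −10·log₁₀(1 − |Γ|²)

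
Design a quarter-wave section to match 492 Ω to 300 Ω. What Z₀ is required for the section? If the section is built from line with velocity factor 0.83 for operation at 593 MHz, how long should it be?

Z_qwt = √(Z_0·R_L) = √(300 × 492) = √147600
λ = 0.83·c/f = 0.42 m, so l = λ/4 = 0.105 m

Z_qwt ≈ 384 Ω; length ≈ 10.5 cm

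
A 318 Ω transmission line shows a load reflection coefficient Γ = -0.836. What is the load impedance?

Z_L = Z_0·(1 + Γ)/(1 − Γ) = 318·(0.164)/(1.84)

Z_L ≈ 28.4 Ω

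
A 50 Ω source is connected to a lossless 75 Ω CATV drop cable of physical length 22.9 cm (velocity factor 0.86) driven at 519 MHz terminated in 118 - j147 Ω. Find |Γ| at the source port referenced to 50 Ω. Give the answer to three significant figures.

λ = v/f = 0.86·c / 519 MHz = 0.497 m
βl = 2π·l/λ = 2π × 0.461 = 166°
tan(βl) = -0.252
Z_in = Z_0·(Z_L + jZ_0·tanβl)/(Z_0 + jZ_L·tanβl) = 304 − j89.6 Ω
Γ_s = (Z_in − Z_s)/(Z_in + Z_s) = (254 − j89.6)/(354 − j89.6), |Γ_s| = 0.738

|Γ| ≈ 0.738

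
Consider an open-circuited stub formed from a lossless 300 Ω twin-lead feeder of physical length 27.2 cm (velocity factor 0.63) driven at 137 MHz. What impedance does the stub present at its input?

λ = v/f = 0.63·c / 137 MHz = 1.38 m
βl = 2π·l/λ = 2π × 0.197 = 71°
tan(βl) = 2.9
For an open-circuited stub, Z_in = −jZ_0·cot(βl) = −jZ_0/tan(βl)

Z_in ≈ −j103 Ω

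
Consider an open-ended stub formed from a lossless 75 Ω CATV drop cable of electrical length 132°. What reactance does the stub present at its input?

tan(βl) = -1.11
For an open-ended stub, Z_in = −jZ_0·cot(βl) = −jZ_0/tan(βl)

X_in ≈ 67.5 Ω (inductive)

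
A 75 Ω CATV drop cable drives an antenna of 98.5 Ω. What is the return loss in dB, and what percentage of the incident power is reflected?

RL ≈ 17.4 dB; 1.83% of incident power reflected

Γ = (98.5 − 75)/(98.5 + 75) = 0.135
RL = −20·log₁₀(0.135) = 17.4 dB
P_refl/P_inc = |Γ|² = 0.0183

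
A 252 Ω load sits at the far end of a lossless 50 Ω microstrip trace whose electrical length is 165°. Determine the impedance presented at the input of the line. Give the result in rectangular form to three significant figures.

Z_in ≈ 95.7 + j116 Ω

tan(βl) = tan(165°) = -0.268
Z_in = Z_0·(Z_L + jZ_0·tanβl)/(Z_0 + jZ_L·tanβl)
     = 50·(252 − j13.4)/(50 − j67.5)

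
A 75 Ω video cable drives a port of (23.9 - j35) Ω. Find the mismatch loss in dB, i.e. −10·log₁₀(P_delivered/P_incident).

Γ = (-51.1 − j35)/(98.9 − j35), |Γ| = 0.59
|Γ|² = 0.349, so P_del/P_inc = 1 − |Γ|² = 0.651
ML = −10·log₁₀(1 − |Γ|²)

mismatch loss ≈ 1.86 dB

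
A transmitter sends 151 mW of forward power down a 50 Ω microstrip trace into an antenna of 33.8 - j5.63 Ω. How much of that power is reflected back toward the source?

|Γ| = |(-16.2 − j5.63)/(83.8 − j5.63)| = 0.204
|Γ|² = 0.0417
P_refl = |Γ|²·P_inc = 6.3 mW, P_del = (1 − |Γ|²)·P_inc = 145 mW

P_reflected ≈ 6.3 mW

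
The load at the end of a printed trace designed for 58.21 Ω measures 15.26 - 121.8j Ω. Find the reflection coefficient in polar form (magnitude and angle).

Γ = (Z_L − Z_0)/(Z_L + Z_0) = (-42.95 − j121.8)/(73.47 − j121.8)
|Γ| = 129/142 = 0.908

Γ ≈ 0.908 ∠ -50.5°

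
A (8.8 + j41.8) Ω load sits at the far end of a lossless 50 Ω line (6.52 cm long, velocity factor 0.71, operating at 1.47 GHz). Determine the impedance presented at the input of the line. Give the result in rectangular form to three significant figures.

λ = v/f = 0.71·c / 1.47 GHz = 0.145 m
βl = 2π·l/λ = 2π × 0.45 = 162°
tan(βl) = tan(162°) = -0.325
Z_in = Z_0·(Z_L + jZ_0·tanβl)/(Z_0 + jZ_L·tanβl)
     = 50·(8.8 + j25.5)/(63.6 − j2.86)

Z_in ≈ 6 + j20.4 Ω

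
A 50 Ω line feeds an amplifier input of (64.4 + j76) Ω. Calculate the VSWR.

Γ = (Z_L − Z_0)/(Z_L + Z_0) = (14.4 + j76)/(114.4 + j76)
|Γ| = 77.4/137 = 0.563
VSWR = (1 + |Γ|)/(1 − |Γ|) = 1.56/0.437

VSWR ≈ 3.58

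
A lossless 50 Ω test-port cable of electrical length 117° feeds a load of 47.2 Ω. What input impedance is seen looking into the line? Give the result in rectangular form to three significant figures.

Z_in ≈ 51.7 − j2.41 Ω

tan(βl) = tan(117°) = -1.96
Z_in = Z_0·(Z_L + jZ_0·tanβl)/(Z_0 + jZ_L·tanβl)
     = 50·(47.2 − j98.1)/(50 − j92.6)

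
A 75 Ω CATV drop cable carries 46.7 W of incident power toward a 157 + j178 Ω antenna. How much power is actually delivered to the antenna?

P_delivered ≈ 25.7 W

|Γ| = |(82 + j178)/(232 + j178)| = 0.67
|Γ|² = 0.449
P_refl = |Γ|²·P_inc = 21 W, P_del = (1 − |Γ|²)·P_inc = 25.7 W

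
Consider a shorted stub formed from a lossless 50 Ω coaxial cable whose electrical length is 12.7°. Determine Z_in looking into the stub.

Z_in ≈ +j11.3 Ω

tan(βl) = 0.225
For a shorted stub, Z_in = jZ_0·tan(βl)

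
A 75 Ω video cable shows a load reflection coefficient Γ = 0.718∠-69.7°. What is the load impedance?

Z_L = Z_0·(1 + Γ)/(1 − Γ) = 75·(1.25 − j0.673)/(0.751 + j0.673)

Z_L ≈ 35.7 − j99.3 Ω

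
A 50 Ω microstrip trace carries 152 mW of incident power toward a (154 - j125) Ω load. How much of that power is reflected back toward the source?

P_reflected ≈ 70.2 mW

|Γ| = |(104 − j125)/(204 − j125)| = 0.68
|Γ|² = 0.462
P_refl = |Γ|²·P_inc = 70.2 mW, P_del = (1 − |Γ|²)·P_inc = 81.8 mW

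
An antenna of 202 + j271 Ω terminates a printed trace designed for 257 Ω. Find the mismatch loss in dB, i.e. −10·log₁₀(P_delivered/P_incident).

mismatch loss ≈ 1.36 dB

Γ = (-55 + j271)/(459 + j271), |Γ| = 0.519
|Γ|² = 0.269, so P_del/P_inc = 1 − |Γ|² = 0.731
ML = −10·log₁₀(1 − |Γ|²)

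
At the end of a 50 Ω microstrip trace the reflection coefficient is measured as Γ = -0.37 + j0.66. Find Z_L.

Z_L ≈ 9.24 + j28.5 Ω

Z_L = Z_0·(1 + Γ)/(1 − Γ) = 50·(0.63 + j0.66)/(1.37 − j0.66)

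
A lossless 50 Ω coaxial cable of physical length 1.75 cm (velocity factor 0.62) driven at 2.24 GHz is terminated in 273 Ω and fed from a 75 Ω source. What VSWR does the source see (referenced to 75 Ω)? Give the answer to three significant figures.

λ = v/f = 0.62·c / 2.24 GHz = 0.083 m
βl = 2π·l/λ = 2π × 0.211 = 75.9°
tan(βl) = 3.97
Z_in = Z_0·(Z_L + jZ_0·tanβl)/(Z_0 + jZ_L·tanβl) = 9.72 − j12.1 Ω
Γ_s = (Z_in − Z_s)/(Z_in + Z_s) = (-65.3 − j12.1)/(84.7 − j12.1), |Γ_s| = 0.776
VSWR = (1 + |Γ_s|)/(1 − |Γ_s|)

VSWR ≈ 7.92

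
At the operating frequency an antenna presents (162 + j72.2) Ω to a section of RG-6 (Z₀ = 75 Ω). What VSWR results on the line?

Γ = (Z_L − Z_0)/(Z_L + Z_0) = (87 + j72.2)/(237 + j72.2)
|Γ| = 113/248 = 0.456
VSWR = (1 + |Γ|)/(1 − |Γ|) = 1.46/0.544

VSWR ≈ 2.68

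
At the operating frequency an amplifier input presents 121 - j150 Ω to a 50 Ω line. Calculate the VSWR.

VSWR ≈ 6.4

Γ = (Z_L − Z_0)/(Z_L + Z_0) = (71 − j150)/(171 − j150)
|Γ| = 166/227 = 0.73
VSWR = (1 + |Γ|)/(1 − |Γ|) = 1.73/0.27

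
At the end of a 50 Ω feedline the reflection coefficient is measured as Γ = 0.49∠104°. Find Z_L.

Z_L ≈ 25.7 + j32.2 Ω

Z_L = Z_0·(1 + Γ)/(1 − Γ) = 50·(0.881 + j0.475)/(1.12 − j0.475)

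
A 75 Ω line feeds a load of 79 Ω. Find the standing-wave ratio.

Γ = (79 − 75)/(79 + 75) = 0.026
VSWR = (1 + 0.026)/(1 − 0.026)

VSWR ≈ 1.05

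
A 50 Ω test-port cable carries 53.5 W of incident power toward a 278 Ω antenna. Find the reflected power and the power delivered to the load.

P_reflected ≈ 25.9 W; P_delivered ≈ 27.6 W

Γ = (278 − 50)/(278 + 50) = 0.695
|Γ|² = 0.483
P_refl = |Γ|²·P_inc = 25.9 W, P_del = (1 − |Γ|²)·P_inc = 27.6 W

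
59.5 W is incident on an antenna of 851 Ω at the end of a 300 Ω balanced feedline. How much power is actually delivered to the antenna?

Γ = (851 − 300)/(851 + 300) = 0.479
|Γ|² = 0.229
P_refl = |Γ|²·P_inc = 13.6 W, P_del = (1 − |Γ|²)·P_inc = 45.9 W

P_delivered ≈ 45.9 W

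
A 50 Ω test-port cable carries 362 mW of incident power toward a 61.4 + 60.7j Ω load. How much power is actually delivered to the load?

|Γ| = |(11.4 + j60.7)/(111.4 + j60.7)| = 0.487
|Γ|² = 0.237
P_refl = |Γ|²·P_inc = 85.8 mW, P_del = (1 − |Γ|²)·P_inc = 276 mW

P_delivered ≈ 276 mW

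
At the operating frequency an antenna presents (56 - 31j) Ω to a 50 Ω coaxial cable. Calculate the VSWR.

VSWR ≈ 1.8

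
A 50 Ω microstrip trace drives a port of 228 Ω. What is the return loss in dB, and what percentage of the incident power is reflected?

RL ≈ 3.87 dB; 41% of incident power reflected

Γ = (228 − 50)/(228 + 50) = 0.64
RL = −20·log₁₀(0.64) = 3.87 dB
P_refl/P_inc = |Γ|² = 0.41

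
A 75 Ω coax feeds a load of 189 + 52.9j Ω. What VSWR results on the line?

VSWR ≈ 2.75

Γ = (Z_L − Z_0)/(Z_L + Z_0) = (114 + j52.9)/(264 + j52.9)
|Γ| = 126/269 = 0.467
VSWR = (1 + |Γ|)/(1 − |Γ|) = 1.47/0.533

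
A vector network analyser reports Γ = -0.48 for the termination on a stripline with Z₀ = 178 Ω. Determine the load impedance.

Z_L ≈ 62.5 Ω

Z_L = Z_0·(1 + Γ)/(1 − Γ) = 178·(0.52)/(1.48)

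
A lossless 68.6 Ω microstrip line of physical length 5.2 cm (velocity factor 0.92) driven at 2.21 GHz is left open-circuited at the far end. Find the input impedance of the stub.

λ = v/f = 0.92·c / 2.21 GHz = 0.125 m
βl = 2π·l/λ = 2π × 0.416 = 150°
tan(βl) = -0.58
For an open-circuited stub, Z_in = −jZ_0·cot(βl) = −jZ_0/tan(βl)

Z_in ≈ +j118 Ω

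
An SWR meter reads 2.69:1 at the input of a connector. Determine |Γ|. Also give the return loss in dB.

|Γ| = (S − 1)/(S + 1) = (2.69 − 1)/(2.69 + 1) = 1.69/3.69
RL = −20·log₁₀|Γ| = −20·log₁₀(0.458)

|Γ| ≈ 0.458; return loss ≈ 6.78 dB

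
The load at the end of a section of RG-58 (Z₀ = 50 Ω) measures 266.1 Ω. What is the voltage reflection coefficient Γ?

Γ = (Z_L − Z_0)/(Z_L + Z_0) = (266.1 − 50)/(266.1 + 50) = 216.1/316.1

Γ = 0.684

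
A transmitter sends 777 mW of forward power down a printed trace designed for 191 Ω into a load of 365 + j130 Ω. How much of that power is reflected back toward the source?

P_reflected ≈ 112 mW

|Γ| = |(174 + j130)/(556 + j130)| = 0.38
|Γ|² = 0.145
P_refl = |Γ|²·P_inc = 112 mW, P_del = (1 − |Γ|²)·P_inc = 665 mW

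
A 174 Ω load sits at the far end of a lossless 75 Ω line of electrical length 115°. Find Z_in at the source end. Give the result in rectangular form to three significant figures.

tan(βl) = tan(115°) = -2.14
Z_in = Z_0·(Z_L + jZ_0·tanβl)/(Z_0 + jZ_L·tanβl)
     = 75·(174 − j161)/(75 − j373)

Z_in ≈ 37.8 + j27.4 Ω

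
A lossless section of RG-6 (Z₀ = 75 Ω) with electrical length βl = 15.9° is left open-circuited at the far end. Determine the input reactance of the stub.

X_in ≈ -263 Ω (capacitive)

tan(βl) = 0.285
For an open-circuited stub, Z_in = −jZ_0·cot(βl) = −jZ_0/tan(βl)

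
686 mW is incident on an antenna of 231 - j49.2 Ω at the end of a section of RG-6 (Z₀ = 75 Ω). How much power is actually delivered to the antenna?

|Γ| = |(156 − j49.2)/(306 − j49.2)| = 0.528
|Γ|² = 0.279
P_refl = |Γ|²·P_inc = 191 mW, P_del = (1 − |Γ|²)·P_inc = 495 mW

P_delivered ≈ 495 mW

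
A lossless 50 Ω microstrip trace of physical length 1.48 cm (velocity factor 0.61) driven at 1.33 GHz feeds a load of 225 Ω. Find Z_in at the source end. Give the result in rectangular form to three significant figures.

Z_in ≈ 26.4 − j55.1 Ω

λ = v/f = 0.61·c / 1.33 GHz = 0.138 m
βl = 2π·l/λ = 2π × 0.108 = 38.7°
tan(βl) = tan(38.7°) = 0.802
Z_in = Z_0·(Z_L + jZ_0·tanβl)/(Z_0 + jZ_L·tanβl)
     = 50·(225 + j40.1)/(50 + j180)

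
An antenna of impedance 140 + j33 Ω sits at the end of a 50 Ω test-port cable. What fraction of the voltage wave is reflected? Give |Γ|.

Γ = (Z_L − Z_0)/(Z_L + Z_0) = (90 + j33)/(190 + j33)
|Γ| = 95.9/193

|Γ| ≈ 0.497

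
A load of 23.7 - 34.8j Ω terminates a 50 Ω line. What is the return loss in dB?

Γ = (-26.3 − j34.8)/(73.7 − j34.8), |Γ| = 0.535
RL = −20·log₁₀|Γ| = −20·log₁₀(0.535)

RL ≈ 5.43 dB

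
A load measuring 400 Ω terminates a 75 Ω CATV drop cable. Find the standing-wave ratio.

Γ = (400 − 75)/(400 + 75) = 0.684
VSWR = (1 + 0.684)/(1 − 0.684)

VSWR ≈ 5.33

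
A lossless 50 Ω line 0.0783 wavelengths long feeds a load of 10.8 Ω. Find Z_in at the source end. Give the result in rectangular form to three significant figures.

βl = 2π × 0.0783 = 28.2°
tan(βl) = tan(28.2°) = 0.536
Z_in = Z_0·(Z_L + jZ_0·tanβl)/(Z_0 + jZ_L·tanβl)
     = 50·(10.8 + j26.8)/(50 + j5.79)

Z_in ≈ 13.7 + j25.2 Ω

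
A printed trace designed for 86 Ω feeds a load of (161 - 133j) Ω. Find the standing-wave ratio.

Γ = (Z_L − Z_0)/(Z_L + Z_0) = (75 − j133)/(247 − j133)
|Γ| = 153/281 = 0.544
VSWR = (1 + |Γ|)/(1 − |Γ|) = 1.54/0.456

VSWR ≈ 3.39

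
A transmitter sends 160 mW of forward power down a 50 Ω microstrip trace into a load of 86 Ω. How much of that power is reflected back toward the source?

Γ = (86 − 50)/(86 + 50) = 0.265
|Γ|² = 0.0701
P_refl = |Γ|²·P_inc = 11.2 mW, P_del = (1 − |Γ|²)·P_inc = 149 mW

P_reflected ≈ 11.2 mW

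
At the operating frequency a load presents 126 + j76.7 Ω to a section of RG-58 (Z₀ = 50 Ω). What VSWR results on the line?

VSWR ≈ 3.57

Γ = (Z_L − Z_0)/(Z_L + Z_0) = (76 + j76.7)/(176 + j76.7)
|Γ| = 108/192 = 0.562
VSWR = (1 + |Γ|)/(1 − |Γ|) = 1.56/0.438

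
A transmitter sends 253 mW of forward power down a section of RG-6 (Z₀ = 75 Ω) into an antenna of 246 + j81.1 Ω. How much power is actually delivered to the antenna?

P_delivered ≈ 170 mW

|Γ| = |(171 + j81.1)/(321 + j81.1)| = 0.572
|Γ|² = 0.327
P_refl = |Γ|²·P_inc = 82.7 mW, P_del = (1 − |Γ|²)·P_inc = 170 mW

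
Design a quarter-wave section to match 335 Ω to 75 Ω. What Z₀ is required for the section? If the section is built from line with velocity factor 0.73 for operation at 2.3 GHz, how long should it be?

Z_qwt = √(Z_0·R_L) = √(75 × 335) = √25120
λ = 0.73·c/f = 0.0952 m, so l = λ/4 = 0.0238 m

Z_qwt ≈ 159 Ω; length ≈ 2.38 cm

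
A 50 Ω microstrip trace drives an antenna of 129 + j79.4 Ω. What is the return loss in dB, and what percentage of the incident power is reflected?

Γ = (79 + j79.4)/(179 + j79.4), |Γ| = 0.572
RL = −20·log₁₀(0.572) = 4.85 dB
P_refl/P_inc = |Γ|² = 0.327

RL ≈ 4.85 dB; 32.7% of incident power reflected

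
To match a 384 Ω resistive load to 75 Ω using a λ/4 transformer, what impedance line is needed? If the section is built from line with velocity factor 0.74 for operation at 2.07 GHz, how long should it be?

Z_qwt ≈ 170 Ω; length ≈ 2.68 cm

Z_qwt = √(Z_0·R_L) = √(75 × 384) = √28800
λ = 0.74·c/f = 0.107 m, so l = λ/4 = 0.0268 m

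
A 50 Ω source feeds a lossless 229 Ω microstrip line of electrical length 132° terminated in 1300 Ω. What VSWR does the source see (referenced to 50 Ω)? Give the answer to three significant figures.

tan(βl) = -1.11
Z_in = Z_0·(Z_L + jZ_0·tanβl)/(Z_0 + jZ_L·tanβl) = 71.3 + j195 Ω
Γ_s = (Z_in − Z_s)/(Z_in + Z_s) = (21.3 + j195)/(121 + j195), |Γ_s| = 0.854
VSWR = (1 + |Γ_s|)/(1 − |Γ_s|)

VSWR ≈ 12.7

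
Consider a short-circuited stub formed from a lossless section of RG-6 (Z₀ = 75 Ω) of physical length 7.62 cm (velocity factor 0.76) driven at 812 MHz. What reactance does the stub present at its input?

λ = v/f = 0.76·c / 812 MHz = 0.281 m
βl = 2π·l/λ = 2π × 0.271 = 97.7°
tan(βl) = -7.4
For a short-circuited stub, Z_in = jZ_0·tan(βl)

X_in ≈ -555 Ω (capacitive)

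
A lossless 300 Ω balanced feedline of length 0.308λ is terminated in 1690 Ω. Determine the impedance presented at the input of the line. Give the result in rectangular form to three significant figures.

Z_in ≈ 60.7 + j110 Ω

βl = 2π × 0.308 = 111°
tan(βl) = tan(111°) = -2.62
Z_in = Z_0·(Z_L + jZ_0·tanβl)/(Z_0 + jZ_L·tanβl)
     = 300·(1690 − j786)/(300 − j4430)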